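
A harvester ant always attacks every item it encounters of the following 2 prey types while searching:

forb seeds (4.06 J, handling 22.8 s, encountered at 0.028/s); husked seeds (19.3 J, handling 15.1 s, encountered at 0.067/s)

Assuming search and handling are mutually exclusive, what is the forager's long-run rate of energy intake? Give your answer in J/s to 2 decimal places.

R = (0.028×4.06 + 0.067×19.3) / (1 + 0.028×22.8 + 0.067×15.1) = 1.407/2.65 = 0.5308 J/s.

0.53 J/s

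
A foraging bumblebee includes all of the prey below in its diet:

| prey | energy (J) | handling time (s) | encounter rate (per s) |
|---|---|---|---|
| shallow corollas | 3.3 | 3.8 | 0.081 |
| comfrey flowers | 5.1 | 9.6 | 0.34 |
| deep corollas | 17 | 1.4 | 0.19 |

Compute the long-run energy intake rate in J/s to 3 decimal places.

R = (0.081×3.3 + 0.34×5.1 + 0.19×17) / (1 + 0.081×3.8 + 0.34×9.6 + 0.19×1.4) = 5.231/4.838 = 1.081 J/s.

1.081 J/s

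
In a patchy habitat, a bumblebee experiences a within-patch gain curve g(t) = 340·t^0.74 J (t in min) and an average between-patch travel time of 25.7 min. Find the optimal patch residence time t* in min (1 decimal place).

73.1 min

Optimal t* satisfies g'(t*) = g(t*)/(T + t*).
g'(t) = 0.74·340·t^-0.26. Setting 0.74·340·t^-0.26 = 340·t^0.74/(25.7+t) gives 0.74(25.7+t) = t, so 0.26·t = 0.74×25.7.
t* = 0.74×25.7/0.26 = 73.15 min.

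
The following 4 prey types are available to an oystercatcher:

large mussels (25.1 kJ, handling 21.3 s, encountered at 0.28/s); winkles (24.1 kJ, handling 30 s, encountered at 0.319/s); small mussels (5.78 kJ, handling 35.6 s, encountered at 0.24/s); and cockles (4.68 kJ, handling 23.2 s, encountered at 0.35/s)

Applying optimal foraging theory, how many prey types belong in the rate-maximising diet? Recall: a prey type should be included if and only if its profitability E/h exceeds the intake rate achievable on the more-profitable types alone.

Rank by E/h (kJ/s): large mussels 1.18, winkles 0.803, cockles 0.202, small mussels 0.162. Include each in turn until the next type's E/h falls below the running intake rate.
Rate on top 1: 1.009. winkles: 0.803 < 1.009 → exclude; stop.
Optimal diet: large mussels — 1 of 4 types.

1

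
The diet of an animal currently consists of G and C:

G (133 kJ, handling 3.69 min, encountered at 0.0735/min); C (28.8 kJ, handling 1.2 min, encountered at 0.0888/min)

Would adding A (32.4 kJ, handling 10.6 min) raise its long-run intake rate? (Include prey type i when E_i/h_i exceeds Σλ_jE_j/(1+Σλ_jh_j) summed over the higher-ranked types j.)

No

On G and C alone, R = ΣλE/(1+Σλh) = 12.33/1.378 = 8.951 kJ/min.
Profitability of A: 32.4/10.6 = 3.057 kJ/min.
Since 3.057 < R, time spent handling A is better spent searching.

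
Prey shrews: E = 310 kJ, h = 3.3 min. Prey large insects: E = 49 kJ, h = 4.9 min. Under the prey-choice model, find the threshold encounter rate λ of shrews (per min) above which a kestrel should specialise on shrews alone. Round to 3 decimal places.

At the threshold, the rate on shrews alone equals the profitability of large insects: λ·310/(1 + λ·3.3) = 49/4.9 = 10.
Rearranging, λ(310 − 10×3.3) = 10, so λ = 10/277 = 0.0361 per min.

0.036 per min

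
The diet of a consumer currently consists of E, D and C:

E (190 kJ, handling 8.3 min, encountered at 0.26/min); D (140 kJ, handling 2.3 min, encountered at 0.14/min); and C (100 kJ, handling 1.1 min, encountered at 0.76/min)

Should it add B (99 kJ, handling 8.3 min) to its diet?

Intake rate on the current diet: R = (0.26×190 + 0.14×140 + 0.76×100) / (1 + 0.26×8.3 + 0.14×2.3 + 0.76×1.1) = 145/4.316 = 33.6 kJ/min.
B: E/h = 99/8.3 = 11.93 kJ/min.
Since 11.93 < R, time spent handling B is better spent searching.

No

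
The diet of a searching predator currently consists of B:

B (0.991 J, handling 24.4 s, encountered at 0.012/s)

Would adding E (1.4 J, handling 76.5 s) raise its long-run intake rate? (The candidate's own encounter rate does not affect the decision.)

Intake rate on the current diet: R = (0.012×0.991) / (1 + 0.012×24.4) = 0.01189/1.293 = 0.009199 J/s.
Profitability of E: 1.4/76.5 = 0.0183 J/s.
Since 0.0183 > R, including E increases the long-run rate.

Yes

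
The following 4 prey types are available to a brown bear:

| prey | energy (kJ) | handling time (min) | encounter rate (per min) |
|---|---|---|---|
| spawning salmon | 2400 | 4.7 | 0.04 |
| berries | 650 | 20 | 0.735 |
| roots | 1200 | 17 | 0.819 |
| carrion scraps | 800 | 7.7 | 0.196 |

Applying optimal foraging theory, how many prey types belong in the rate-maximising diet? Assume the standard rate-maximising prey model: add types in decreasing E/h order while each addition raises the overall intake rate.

Rank by E/h (kJ/min): spawning salmon 511, carrion scraps 104, roots 70.6, berries 32.5. Include each in turn until the next type's E/h falls below the running intake rate.
Rate on top 1: 80.81. carrion scraps: 104 > 80.81 → include.
Rate on top 2: 93.73. roots: 70.6 < 93.73 → exclude; stop.
Optimal diet: spawning salmon, carrion scraps — 2 of 4 types.

2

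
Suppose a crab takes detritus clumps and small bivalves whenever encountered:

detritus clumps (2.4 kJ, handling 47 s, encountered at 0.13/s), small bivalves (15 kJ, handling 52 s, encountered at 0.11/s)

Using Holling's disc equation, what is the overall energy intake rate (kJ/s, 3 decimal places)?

R = (0.13×2.4 + 0.11×15) / (1 + 0.13×47 + 0.11×52) = 1.962/12.83 = 0.1529 kJ/s.

0.153 kJ/s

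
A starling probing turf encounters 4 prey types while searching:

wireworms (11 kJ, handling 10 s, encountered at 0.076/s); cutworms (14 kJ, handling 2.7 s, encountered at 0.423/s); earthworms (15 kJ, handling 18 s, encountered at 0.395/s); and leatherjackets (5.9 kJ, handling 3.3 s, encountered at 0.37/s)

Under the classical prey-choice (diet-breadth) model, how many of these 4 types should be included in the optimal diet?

1

E/h in descending order: cutworms 5.19, leatherjackets 1.79, wireworms 1.1, earthworms 0.833 kJ/s. The optimal diet is the largest prefix of this list for which every included type satisfies E_i/h_i > R on the types above it.
Rate on top 1: 2.765. leatherjackets: 1.79 < 2.765 → exclude; stop.
Optimal diet: cutworms — 1 of 4 types.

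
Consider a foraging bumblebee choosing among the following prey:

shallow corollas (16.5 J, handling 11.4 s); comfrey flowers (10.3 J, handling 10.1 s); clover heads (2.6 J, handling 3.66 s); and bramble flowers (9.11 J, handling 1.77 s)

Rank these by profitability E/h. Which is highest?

bramble flowers

Profitability E/h (J/s): shallow corollas = 16.5/11.4 = 1.45, comfrey flowers = 10.3/10.1 = 1.02, clover heads = 2.6/3.66 = 0.71, bramble flowers = 9.11/1.77 = 5.15.
Ranked: bramble flowers > shallow corollas > comfrey flowers > clover heads.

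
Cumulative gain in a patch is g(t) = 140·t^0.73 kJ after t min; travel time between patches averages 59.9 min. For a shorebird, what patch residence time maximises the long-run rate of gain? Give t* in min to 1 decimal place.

162.0 min

Maximise g(t)/(T+t): set derivative to zero → g'(t)(T+t) = g(t).
g'(t) = 0.73·140·t^-0.27. Setting 0.73·140·t^-0.27 = 140·t^0.73/(59.9+t) gives 0.73(59.9+t) = t, so 0.27·t = 0.73×59.9.
t* = 0.73×59.9/0.27 = 162 min.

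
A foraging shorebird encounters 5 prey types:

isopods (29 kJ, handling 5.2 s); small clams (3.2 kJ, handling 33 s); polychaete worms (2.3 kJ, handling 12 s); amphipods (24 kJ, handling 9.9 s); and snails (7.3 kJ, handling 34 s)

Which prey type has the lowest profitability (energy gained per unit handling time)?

In descending order of E/h:
isopods: 29/5.2 = 5.58 kJ/s
amphipods: 24/9.9 = 2.42 kJ/s
snails: 7.3/34 = 0.215 kJ/s
polychaete worms: 2.3/12 = 0.192 kJ/s
small clams: 3.2/33 = 0.097 kJ/s

small clams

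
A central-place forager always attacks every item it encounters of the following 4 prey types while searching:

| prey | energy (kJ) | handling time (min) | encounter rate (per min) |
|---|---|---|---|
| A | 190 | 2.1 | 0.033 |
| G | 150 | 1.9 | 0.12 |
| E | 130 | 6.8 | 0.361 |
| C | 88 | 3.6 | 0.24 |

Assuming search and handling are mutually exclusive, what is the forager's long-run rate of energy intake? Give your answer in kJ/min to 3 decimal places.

20.000 kJ/min

R = Σλ_iE_i / (1 + Σλ_ih_i)
Numerator: 0.033×190 + 0.12×150 + 0.361×130 + 0.24×88 = 92.32
Denominator: 1 + 0.033×2.1 + 0.12×1.9 + 0.361×6.8 + 0.24×3.6 = 4.616
R = 92.32/4.616 = 20 kJ/min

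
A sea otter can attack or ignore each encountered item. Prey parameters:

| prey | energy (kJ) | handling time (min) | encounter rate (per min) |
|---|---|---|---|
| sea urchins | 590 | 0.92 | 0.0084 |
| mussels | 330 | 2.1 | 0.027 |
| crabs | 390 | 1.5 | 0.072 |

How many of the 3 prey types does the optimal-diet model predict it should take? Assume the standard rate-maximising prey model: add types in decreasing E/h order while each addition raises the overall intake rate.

Rank by E/h (kJ/min): sea urchins 641, crabs 260, mussels 157. Include each in turn until the next type's E/h falls below the running intake rate.
Rate on top 1: 4.918. crabs: 260 > 4.918 → include.
Rate on top 2: 29.61. mussels: 157 > 29.61 → include.
Optimal diet: sea urchins, crabs, mussels — 3 of 3 types.

3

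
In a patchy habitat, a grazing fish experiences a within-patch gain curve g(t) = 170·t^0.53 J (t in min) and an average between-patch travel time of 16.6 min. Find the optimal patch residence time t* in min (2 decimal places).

Optimal t* satisfies g'(t*) = g(t*)/(T + t*).
g'(t) = 0.53·170·t^-0.47. Setting 0.53·170·t^-0.47 = 170·t^0.53/(16.6+t) gives 0.53(16.6+t) = t, so 0.47·t = 0.53×16.6.
t* = 0.53×16.6/0.47 = 18.72 min.

18.72 min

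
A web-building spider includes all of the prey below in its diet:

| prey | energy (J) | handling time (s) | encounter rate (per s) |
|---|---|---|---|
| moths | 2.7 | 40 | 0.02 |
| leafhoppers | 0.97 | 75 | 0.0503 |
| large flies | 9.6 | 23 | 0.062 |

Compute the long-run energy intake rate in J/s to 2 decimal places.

Energy encountered per unit search time: 0.02×2.7 + 0.0503×0.97 + 0.062×9.6 = 0.698 J/s.
Handling time per unit search time: 0.02×40 + 0.0503×75 + 0.062×23 = 5.998.
Rate = 0.698/(1 + 5.998) = 0.09973 J/s.

0.10 J/s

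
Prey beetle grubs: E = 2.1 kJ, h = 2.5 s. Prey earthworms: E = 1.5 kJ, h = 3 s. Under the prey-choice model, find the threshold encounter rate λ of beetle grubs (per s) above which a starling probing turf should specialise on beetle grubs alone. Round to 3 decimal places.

0.588 per s

At the threshold, the rate on beetle grubs alone equals the profitability of earthworms: λ·2.1/(1 + λ·2.5) = 1.5/3 = 0.5.
Rearranging, λ(2.1 − 0.5×2.5) = 0.5, so λ = 0.5/0.85 = 0.5882 per s.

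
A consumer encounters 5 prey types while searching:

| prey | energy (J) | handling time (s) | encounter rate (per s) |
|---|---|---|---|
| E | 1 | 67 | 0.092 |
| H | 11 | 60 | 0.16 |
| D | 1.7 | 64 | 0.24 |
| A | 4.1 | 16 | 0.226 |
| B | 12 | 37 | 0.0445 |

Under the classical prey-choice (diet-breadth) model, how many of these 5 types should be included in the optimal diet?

2

Rank by E/h (J/s): B 0.324, A 0.256, H 0.183, D 0.0266, E 0.0149. Include each in turn until the next type's E/h falls below the running intake rate.
Rate on top 1: 0.2018. A: 0.256 > 0.2018 → include.
Rate on top 2: 0.2332. H: 0.183 < 0.2332 → exclude; stop.
Optimal diet: B, A — 2 of 5 types.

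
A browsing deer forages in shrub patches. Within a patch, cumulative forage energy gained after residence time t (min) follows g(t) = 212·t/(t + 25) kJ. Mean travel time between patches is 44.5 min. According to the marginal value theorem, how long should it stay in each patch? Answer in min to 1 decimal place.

33.4 min

By the marginal value theorem, leave when the instantaneous gain rate g'(t) equals the habitat-wide average g(t)/(T + t).
g'(t) = 212·25/(t + 25)². Setting 212·25/(t+25)² = 212t/[(t+25)(44.5+t)] gives 25(44.5+t) = t(t+25), so t² = 25×44.5 = 1112.
t* = √1112 = 33.35 min.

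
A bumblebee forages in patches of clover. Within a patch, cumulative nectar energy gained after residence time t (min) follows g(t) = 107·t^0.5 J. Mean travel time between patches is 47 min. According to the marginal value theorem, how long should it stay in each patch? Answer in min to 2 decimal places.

Maximise g(t)/(T+t): set derivative to zero → g'(t)(T+t) = g(t).
g'(t) = 0.5·107·t^-0.5. Setting 0.5·107·t^-0.5 = 107·t^0.5/(47+t) gives 0.5(47+t) = t, so 0.50·t = 0.5×47.
t* = 0.5×47/0.50 = 47 min.

47.00 min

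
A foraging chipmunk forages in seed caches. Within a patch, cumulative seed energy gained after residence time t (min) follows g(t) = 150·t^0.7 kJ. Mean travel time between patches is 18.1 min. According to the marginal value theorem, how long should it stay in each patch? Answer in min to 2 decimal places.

42.23 min

Maximise g(t)/(T+t): set derivative to zero → g'(t)(T+t) = g(t).
g'(t) = 0.7·150·t^-0.3. Setting 0.7·150·t^-0.3 = 150·t^0.7/(18.1+t) gives 0.7(18.1+t) = t, so 0.30·t = 0.7×18.1.
t* = 0.7×18.1/0.30 = 42.23 min.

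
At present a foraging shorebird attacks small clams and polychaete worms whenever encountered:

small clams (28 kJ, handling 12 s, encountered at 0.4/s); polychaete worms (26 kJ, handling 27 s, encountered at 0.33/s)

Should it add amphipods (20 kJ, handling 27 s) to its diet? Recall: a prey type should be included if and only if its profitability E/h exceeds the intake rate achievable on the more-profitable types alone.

Intake rate on the current diet: R = (0.4×28 + 0.33×26) / (1 + 0.4×12 + 0.33×27) = 19.78/14.71 = 1.345 kJ/s.
amphipods: E/h = 20/27 = 0.7407 kJ/s.
Since 0.7407 < R, time spent handling amphipods is better spent searching.

No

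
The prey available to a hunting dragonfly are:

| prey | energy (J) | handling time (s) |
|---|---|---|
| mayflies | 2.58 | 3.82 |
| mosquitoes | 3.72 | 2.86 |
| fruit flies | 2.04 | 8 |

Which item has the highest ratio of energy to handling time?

In descending order of E/h:
mosquitoes: 3.72/2.86 = 1.3 J/s
mayflies: 2.58/3.82 = 0.675 J/s
fruit flies: 2.04/8 = 0.255 J/s

mosquitoes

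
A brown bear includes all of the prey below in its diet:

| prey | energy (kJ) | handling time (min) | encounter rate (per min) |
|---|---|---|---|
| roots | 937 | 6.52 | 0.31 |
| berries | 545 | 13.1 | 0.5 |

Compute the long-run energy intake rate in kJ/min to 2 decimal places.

R = Σλ_iE_i / (1 + Σλ_ih_i)
Numerator: 0.31×937 + 0.5×545 = 563
Denominator: 1 + 0.31×6.52 + 0.5×13.1 = 9.571
R = 563/9.571 = 58.82 kJ/min

58.82 kJ/min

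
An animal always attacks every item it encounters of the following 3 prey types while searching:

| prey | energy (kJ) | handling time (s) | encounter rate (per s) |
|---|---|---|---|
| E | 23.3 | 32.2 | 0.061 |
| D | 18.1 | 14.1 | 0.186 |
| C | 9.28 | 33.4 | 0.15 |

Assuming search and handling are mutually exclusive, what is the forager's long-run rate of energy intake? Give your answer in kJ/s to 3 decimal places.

R = Σλ_iE_i / (1 + Σλ_ih_i)
Numerator: 0.061×23.3 + 0.186×18.1 + 0.15×9.28 = 6.18
Denominator: 1 + 0.061×32.2 + 0.186×14.1 + 0.15×33.4 = 10.6
R = 6.18/10.6 = 0.5832 kJ/s

0.583 kJ/s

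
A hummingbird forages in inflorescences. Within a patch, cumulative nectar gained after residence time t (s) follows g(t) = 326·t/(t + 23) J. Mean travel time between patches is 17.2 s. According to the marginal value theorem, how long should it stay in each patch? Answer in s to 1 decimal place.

By the marginal value theorem, leave when the instantaneous gain rate g'(t) equals the habitat-wide average g(t)/(T + t).
g'(t) = 326·23/(t + 23)². Setting 326·23/(t+23)² = 326t/[(t+23)(17.2+t)] gives 23(17.2+t) = t(t+23), so t² = 23×17.2 = 395.6.
t* = √395.6 = 19.89 s.

19.9 s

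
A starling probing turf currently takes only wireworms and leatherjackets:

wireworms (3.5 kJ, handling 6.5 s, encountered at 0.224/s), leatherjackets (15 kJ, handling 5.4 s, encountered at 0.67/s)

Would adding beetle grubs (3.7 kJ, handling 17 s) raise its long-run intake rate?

Current rate: (0.224×3.5 + 0.67×15)/(1 + 0.224×6.5 + 0.67×5.4) = 1.784 kJ/s.
Profitability of beetle grubs: 3.7/17 = 0.2176 kJ/s.
Since 0.2176 < R, time spent handling beetle grubs is better spent searching.

No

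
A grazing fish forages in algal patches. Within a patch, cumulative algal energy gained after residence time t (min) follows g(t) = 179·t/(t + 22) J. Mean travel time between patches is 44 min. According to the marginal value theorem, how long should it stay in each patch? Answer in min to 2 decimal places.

By the marginal value theorem, leave when the instantaneous gain rate g'(t) equals the habitat-wide average g(t)/(T + t).
g'(t) = 179·22/(t + 22)². Setting 179·22/(t+22)² = 179t/[(t+22)(44+t)] gives 22(44+t) = t(t+22), so t² = 22×44 = 968.
t* = √968 = 31.11 min.

31.11 min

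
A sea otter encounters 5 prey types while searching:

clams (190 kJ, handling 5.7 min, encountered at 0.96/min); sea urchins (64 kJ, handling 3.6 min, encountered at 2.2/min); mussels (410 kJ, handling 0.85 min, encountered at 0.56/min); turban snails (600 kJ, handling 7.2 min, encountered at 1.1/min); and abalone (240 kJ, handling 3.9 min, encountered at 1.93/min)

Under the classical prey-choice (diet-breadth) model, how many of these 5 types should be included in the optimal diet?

1

E/h in descending order: mussels 482, turban snails 83.3, abalone 61.5, clams 33.3, sea urchins 17.8 kJ/min. The optimal diet is the largest prefix of this list for which every included type satisfies E_i/h_i > R on the types above it.
Rate on top 1: 155.6. turban snails: 83.3 < 155.6 → exclude; stop.
Optimal diet: mussels — 1 of 5 types.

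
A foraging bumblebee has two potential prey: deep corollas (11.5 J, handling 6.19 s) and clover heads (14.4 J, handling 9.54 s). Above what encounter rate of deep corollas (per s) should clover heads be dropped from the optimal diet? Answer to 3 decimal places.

At the threshold, the rate on deep corollas alone equals the profitability of clover heads: λ·11.5/(1 + λ·6.19) = 14.4/9.54 = 1.509.
Rearranging, λ(11.5 − 1.509×6.19) = 1.509, so λ = 1.509/2.157 = 0.6999 per s.

0.700 per s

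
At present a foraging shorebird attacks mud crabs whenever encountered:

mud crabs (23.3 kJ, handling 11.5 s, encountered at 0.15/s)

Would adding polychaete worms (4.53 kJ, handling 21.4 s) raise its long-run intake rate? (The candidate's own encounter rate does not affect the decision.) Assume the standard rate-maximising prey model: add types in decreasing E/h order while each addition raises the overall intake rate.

No

Intake rate on the current diet: R = (0.15×23.3) / (1 + 0.15×11.5) = 3.495/2.725 = 1.283 kJ/s.
Profitability of polychaete worms: 4.53/21.4 = 0.2117 kJ/s.
Since 0.2117 < R, time spent handling polychaete worms is better spent searching.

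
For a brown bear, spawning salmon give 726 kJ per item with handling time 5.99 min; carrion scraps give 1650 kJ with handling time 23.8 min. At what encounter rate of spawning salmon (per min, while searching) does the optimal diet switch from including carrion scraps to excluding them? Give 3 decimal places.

Drop carrion scraps once their profitability E₂/h₂ falls below the rate achievable on spawning salmon alone: E₂/h₂ = λE₁/(1 + λh₁).
Solve for λ: λE₁h₂ = E₂(1 + λh₁) → λ(E₁h₂ − E₂h₁) = E₂ → λ = E₂/(E₁h₂ − E₂h₁).
λ = 1650/(726×23.8 − 1650×5.99) = 1650/7395 = 0.2231 per min.

0.223 per min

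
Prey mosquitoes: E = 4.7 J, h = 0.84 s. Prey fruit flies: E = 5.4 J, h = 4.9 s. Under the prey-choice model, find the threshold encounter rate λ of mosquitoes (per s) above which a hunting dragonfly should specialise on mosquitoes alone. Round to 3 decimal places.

The zero-one rule: include fruit flies iff E₂/h₂ > λE₁/(1+λh₁). Equality gives the switch point.
λE₁h₂ = E₂ + λE₂h₁ ⇒ λ = E₂/(E₁h₂ − E₂h₁) = 5.4/(23.03 − 4.536) = 0.292 per s.

0.292 per s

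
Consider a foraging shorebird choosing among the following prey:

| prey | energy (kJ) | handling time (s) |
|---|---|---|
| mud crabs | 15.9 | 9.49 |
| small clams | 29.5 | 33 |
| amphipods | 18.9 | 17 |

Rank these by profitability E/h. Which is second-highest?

amphipods

Profitability E/h (kJ/s): mud crabs = 15.9/9.49 = 1.68, small clams = 29.5/33 = 0.894, amphipods = 18.9/17 = 1.11.
Ranked: mud crabs > amphipods > small clams.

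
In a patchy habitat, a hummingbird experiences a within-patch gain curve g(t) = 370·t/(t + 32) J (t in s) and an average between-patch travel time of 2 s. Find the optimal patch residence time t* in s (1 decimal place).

8.0 s

Optimal t* satisfies g'(t*) = g(t*)/(T + t*).
g'(t) = 370·32/(t + 32)². Setting 370·32/(t+32)² = 370t/[(t+32)(2+t)] gives 32(2+t) = t(t+32), so t² = 32×2 = 64.
t* = √64 = 8 s.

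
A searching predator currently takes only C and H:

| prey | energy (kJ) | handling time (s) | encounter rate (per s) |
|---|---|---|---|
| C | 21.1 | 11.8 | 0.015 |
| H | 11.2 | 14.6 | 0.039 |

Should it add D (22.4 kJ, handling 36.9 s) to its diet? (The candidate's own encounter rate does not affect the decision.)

On C and H alone, R = ΣλE/(1+Σλh) = 0.7533/1.746 = 0.4313 kJ/s.
D: E/h = 22.4/36.9 = 0.607 kJ/s.
0.607 > 0.4313, so adding D raises the average — include it.

Yes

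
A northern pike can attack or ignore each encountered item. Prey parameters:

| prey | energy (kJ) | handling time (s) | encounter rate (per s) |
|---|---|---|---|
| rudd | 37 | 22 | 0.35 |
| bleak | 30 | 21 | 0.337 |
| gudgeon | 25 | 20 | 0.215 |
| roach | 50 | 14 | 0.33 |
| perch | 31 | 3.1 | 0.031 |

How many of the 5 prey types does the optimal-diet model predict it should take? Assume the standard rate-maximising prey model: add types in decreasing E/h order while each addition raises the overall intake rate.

2

E/h in descending order: perch 10, roach 3.57, rudd 1.68, bleak 1.43, gudgeon 1.25 kJ/s. The optimal diet is the largest prefix of this list for which every included type satisfies E_i/h_i > R on the types above it.
Rate on top 1: 0.8767. roach: 3.57 > 0.8767 → include.
Rate on top 2: 3.055. rudd: 1.68 < 3.055 → exclude; stop.
Optimal diet: perch, roach — 2 of 5 types.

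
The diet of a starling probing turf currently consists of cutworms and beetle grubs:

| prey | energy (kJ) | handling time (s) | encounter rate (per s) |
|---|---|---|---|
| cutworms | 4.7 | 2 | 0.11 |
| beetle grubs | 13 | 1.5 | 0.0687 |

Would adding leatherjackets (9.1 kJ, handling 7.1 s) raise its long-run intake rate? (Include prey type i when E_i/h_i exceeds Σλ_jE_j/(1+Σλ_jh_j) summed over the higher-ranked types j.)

Current rate: (0.11×4.7 + 0.0687×13)/(1 + 0.11×2 + 0.0687×1.5) = 1.066 kJ/s.
leatherjackets: E/h = 9.1/7.1 = 1.282 kJ/s.
Since 1.282 > R, including leatherjackets increases the long-run rate.

Yes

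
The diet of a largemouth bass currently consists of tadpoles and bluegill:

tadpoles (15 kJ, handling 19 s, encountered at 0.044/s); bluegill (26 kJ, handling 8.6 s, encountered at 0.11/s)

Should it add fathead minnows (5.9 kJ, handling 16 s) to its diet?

No

On tadpoles and bluegill alone, R = ΣλE/(1+Σλh) = 3.52/2.782 = 1.265 kJ/s.
fathead minnows: E/h = 5.9/16 = 0.3688 kJ/s.
0.3688 < 1.265, so adding fathead minnows would lower the average — exclude it.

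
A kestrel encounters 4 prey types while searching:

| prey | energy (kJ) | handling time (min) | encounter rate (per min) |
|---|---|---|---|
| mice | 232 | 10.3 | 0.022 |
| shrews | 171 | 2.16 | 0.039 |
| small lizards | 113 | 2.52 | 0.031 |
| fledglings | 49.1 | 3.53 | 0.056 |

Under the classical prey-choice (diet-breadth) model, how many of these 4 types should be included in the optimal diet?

E/h in descending order: shrews 79.2, small lizards 44.8, mice 22.5, fledglings 13.9 kJ/min. The optimal diet is the largest prefix of this list for which every included type satisfies E_i/h_i > R on the types above it.
Rate on top 1: 6.151. small lizards: 44.8 > 6.151 → include.
Rate on top 2: 8.751. mice: 22.5 > 8.751 → include.
Rate on top 3: 11. fledglings: 13.9 > 11 → include.
Optimal diet: shrews, small lizards, mice, fledglings — 4 of 4 types.

4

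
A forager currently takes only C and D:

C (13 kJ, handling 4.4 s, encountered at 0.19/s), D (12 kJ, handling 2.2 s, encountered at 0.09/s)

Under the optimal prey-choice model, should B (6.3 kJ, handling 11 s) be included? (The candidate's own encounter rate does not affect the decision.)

Intake rate on the current diet: R = (0.19×13 + 0.09×12) / (1 + 0.19×4.4 + 0.09×2.2) = 3.55/2.034 = 1.745 kJ/s.
B: E/h = 6.3/11 = 0.5727 kJ/s.
Since 0.5727 < R, time spent handling B is better spent searching.

No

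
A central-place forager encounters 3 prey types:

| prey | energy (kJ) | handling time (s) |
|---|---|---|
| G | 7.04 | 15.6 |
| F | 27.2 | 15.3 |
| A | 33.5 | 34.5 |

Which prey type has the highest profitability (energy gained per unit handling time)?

In descending order of E/h:
F: 27.2/15.3 = 1.78 kJ/s
A: 33.5/34.5 = 0.971 kJ/s
G: 7.04/15.6 = 0.451 kJ/s

F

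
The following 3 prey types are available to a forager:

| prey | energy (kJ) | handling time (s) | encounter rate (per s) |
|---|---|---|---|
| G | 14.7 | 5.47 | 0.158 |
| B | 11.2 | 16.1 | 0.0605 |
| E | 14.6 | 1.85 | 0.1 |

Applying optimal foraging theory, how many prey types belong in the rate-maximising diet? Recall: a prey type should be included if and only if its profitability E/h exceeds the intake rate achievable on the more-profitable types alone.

2

E/h in descending order: E 7.89, G 2.69, B 0.696 kJ/s. The optimal diet is the largest prefix of this list for which every included type satisfies E_i/h_i > R on the types above it.
Rate on top 1: 1.232. G: 2.69 > 1.232 → include.
Rate on top 2: 1.846. B: 0.696 < 1.846 → exclude; stop.
Optimal diet: E, G — 2 of 3 types.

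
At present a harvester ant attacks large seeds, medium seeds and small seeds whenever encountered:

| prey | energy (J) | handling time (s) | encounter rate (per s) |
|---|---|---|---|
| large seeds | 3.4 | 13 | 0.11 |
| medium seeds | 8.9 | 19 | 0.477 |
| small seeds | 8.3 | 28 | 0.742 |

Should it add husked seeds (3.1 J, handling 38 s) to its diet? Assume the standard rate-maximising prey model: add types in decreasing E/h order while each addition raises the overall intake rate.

No

On large seeds, medium seeds and small seeds alone, R = ΣλE/(1+Σλh) = 10.78/32.27 = 0.334 J/s.
husked seeds: E/h = 3.1/38 = 0.08158 J/s.
Since 0.08158 < R, time spent handling husked seeds is better spent searching.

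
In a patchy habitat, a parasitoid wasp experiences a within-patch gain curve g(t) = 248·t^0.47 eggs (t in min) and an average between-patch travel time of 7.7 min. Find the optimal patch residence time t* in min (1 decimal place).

Maximise g(t)/(T+t): set derivative to zero → g'(t)(T+t) = g(t).
g'(t) = 0.47·248·t^-0.53. Setting 0.47·248·t^-0.53 = 248·t^0.47/(7.7+t) gives 0.47(7.7+t) = t, so 0.53·t = 0.47×7.7.
t* = 0.47×7.7/0.53 = 6.828 min.

6.8 min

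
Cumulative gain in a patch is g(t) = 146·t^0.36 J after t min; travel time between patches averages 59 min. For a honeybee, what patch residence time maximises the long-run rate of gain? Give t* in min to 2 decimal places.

Optimal t* satisfies g'(t*) = g(t*)/(T + t*).
g'(t) = 0.36·146·t^-0.64. Setting 0.36·146·t^-0.64 = 146·t^0.36/(59+t) gives 0.36(59+t) = t, so 0.64·t = 0.36×59.
t* = 0.36×59/0.64 = 33.19 min.

33.19 min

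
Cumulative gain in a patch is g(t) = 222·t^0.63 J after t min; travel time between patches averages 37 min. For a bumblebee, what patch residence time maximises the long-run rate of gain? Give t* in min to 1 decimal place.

By the marginal value theorem, leave when the instantaneous gain rate g'(t) equals the habitat-wide average g(t)/(T + t).
g'(t) = 0.63·222·t^-0.37. Setting 0.63·222·t^-0.37 = 222·t^0.63/(37+t) gives 0.63(37+t) = t, so 0.37·t = 0.63×37.
t* = 0.63×37/0.37 = 63 min.

63.0 min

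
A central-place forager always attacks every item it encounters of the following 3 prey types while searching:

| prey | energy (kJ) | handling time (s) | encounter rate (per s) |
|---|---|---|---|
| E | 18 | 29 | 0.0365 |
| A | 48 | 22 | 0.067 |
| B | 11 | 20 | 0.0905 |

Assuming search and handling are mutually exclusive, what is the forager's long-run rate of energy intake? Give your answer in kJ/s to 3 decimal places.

R = (0.0365×18 + 0.067×48 + 0.0905×11) / (1 + 0.0365×29 + 0.067×22 + 0.0905×20) = 4.869/5.343 = 0.9113 kJ/s.

0.911 kJ/s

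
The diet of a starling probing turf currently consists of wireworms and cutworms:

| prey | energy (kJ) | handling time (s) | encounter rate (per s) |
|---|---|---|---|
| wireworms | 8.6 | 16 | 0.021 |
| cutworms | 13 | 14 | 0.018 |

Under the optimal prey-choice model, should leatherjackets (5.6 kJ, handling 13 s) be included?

Yes

Intake rate on the current diet: R = (0.021×8.6 + 0.018×13) / (1 + 0.021×16 + 0.018×14) = 0.4146/1.588 = 0.2611 kJ/s.
Profitability of leatherjackets: 5.6/13 = 0.4308 kJ/s.
0.4308 > 0.2611, so adding leatherjackets raises the average — include it.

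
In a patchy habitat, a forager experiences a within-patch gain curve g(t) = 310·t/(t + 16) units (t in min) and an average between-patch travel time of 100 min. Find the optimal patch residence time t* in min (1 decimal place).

40.0 min

By the marginal value theorem, leave when the instantaneous gain rate g'(t) equals the habitat-wide average g(t)/(T + t).
g'(t) = 310·16/(t + 16)². Setting 310·16/(t+16)² = 310t/[(t+16)(100+t)] gives 16(100+t) = t(t+16), so t² = 16×100 = 1600.
t* = √1600 = 40 min.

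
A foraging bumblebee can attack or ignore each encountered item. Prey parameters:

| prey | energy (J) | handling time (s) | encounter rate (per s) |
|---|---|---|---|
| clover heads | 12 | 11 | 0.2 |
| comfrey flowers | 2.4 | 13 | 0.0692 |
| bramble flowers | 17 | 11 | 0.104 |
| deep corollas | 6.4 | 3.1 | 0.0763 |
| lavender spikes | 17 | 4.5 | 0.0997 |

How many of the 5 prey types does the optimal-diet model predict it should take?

E/h in descending order: lavender spikes 3.78, deep corollas 2.06, bramble flowers 1.55, clover heads 1.09, comfrey flowers 0.185 J/s. The optimal diet is the largest prefix of this list for which every included type satisfies E_i/h_i > R on the types above it.
Rate on top 1: 1.17. deep corollas: 2.06 > 1.17 → include.
Rate on top 2: 1.296. bramble flowers: 1.55 > 1.296 → include.
Rate on top 3: 1.397. clover heads: 1.09 < 1.397 → exclude; stop.
Optimal diet: lavender spikes, deep corollas, bramble flowers — 3 of 5 types.

3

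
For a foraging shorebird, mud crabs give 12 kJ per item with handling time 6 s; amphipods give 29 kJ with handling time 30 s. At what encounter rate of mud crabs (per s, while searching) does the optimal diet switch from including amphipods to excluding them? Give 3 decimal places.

0.156 per s

Drop amphipods once their profitability E₂/h₂ falls below the rate achievable on mud crabs alone: E₂/h₂ = λE₁/(1 + λh₁).
Solve for λ: λE₁h₂ = E₂(1 + λh₁) → λ(E₁h₂ − E₂h₁) = E₂ → λ = E₂/(E₁h₂ − E₂h₁).
λ = 29/(12×30 − 29×6) = 29/186 = 0.1559 per s.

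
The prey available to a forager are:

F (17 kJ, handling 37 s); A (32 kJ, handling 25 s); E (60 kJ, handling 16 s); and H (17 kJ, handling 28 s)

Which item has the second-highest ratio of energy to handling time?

Profitability E/h (kJ/s): F = 17/37 = 0.459, A = 32/25 = 1.28, E = 60/16 = 3.75, H = 17/28 = 0.607.
Ranked: E > A > H > F.

A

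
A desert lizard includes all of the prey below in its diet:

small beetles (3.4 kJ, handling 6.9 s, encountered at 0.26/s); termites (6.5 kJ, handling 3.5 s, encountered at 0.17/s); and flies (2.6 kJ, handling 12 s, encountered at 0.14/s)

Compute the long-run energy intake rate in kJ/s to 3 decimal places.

0.464 kJ/s

R = Σλ_iE_i / (1 + Σλ_ih_i)
Numerator: 0.26×3.4 + 0.17×6.5 + 0.14×2.6 = 2.353
Denominator: 1 + 0.26×6.9 + 0.17×3.5 + 0.14×12 = 5.069
R = 2.353/5.069 = 0.4642 kJ/s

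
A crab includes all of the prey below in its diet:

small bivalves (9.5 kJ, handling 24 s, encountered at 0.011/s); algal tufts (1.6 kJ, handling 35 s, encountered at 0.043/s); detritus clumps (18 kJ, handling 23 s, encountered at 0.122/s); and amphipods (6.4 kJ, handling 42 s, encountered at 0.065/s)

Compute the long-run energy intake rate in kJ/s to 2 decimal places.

Energy encountered per unit search time: 0.011×9.5 + 0.043×1.6 + 0.122×18 + 0.065×6.4 = 2.785 kJ/s.
Handling time per unit search time: 0.011×24 + 0.043×35 + 0.122×23 + 0.065×42 = 7.305.
Rate = 2.785/(1 + 7.305) = 0.3354 kJ/s.

0.34 kJ/s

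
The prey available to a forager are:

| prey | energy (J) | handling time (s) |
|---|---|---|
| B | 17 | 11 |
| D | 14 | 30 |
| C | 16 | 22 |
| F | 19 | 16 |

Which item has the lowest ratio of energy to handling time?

D

In descending order of E/h:
B: 17/11 = 1.55 J/s
F: 19/16 = 1.19 J/s
C: 16/22 = 0.727 J/s
D: 14/30 = 0.467 J/s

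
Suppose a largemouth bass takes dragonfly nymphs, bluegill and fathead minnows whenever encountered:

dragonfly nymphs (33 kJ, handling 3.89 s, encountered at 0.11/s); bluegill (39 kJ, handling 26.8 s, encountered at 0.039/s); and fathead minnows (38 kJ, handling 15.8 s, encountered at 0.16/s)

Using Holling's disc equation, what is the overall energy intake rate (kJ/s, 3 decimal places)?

R = Σλ_iE_i / (1 + Σλ_ih_i)
Numerator: 0.11×33 + 0.039×39 + 0.16×38 = 11.23
Denominator: 1 + 0.11×3.89 + 0.039×26.8 + 0.16×15.8 = 5.001
R = 11.23/5.001 = 2.246 kJ/s

2.246 kJ/s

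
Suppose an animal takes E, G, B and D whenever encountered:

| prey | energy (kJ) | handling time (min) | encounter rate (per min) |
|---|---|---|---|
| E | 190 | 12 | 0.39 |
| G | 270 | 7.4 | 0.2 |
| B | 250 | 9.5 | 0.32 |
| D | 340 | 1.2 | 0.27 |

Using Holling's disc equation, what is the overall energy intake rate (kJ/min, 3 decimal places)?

R = (0.39×190 + 0.2×270 + 0.32×250 + 0.27×340) / (1 + 0.39×12 + 0.2×7.4 + 0.32×9.5 + 0.27×1.2) = 299.9/10.52 = 28.5 kJ/min.

28.497 kJ/min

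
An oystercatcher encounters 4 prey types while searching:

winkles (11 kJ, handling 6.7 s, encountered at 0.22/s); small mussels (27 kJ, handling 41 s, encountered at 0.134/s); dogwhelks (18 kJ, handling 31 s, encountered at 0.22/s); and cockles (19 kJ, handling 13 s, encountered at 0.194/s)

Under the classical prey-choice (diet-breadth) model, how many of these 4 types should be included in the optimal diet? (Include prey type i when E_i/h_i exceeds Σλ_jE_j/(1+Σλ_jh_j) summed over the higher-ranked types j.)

Rank by E/h (kJ/s): winkles 1.64, cockles 1.46, small mussels 0.659, dogwhelks 0.581. Include each in turn until the next type's E/h falls below the running intake rate.
Rate on top 1: 0.9782. cockles: 1.46 > 0.9782 → include.
Rate on top 2: 1.222. small mussels: 0.659 < 1.222 → exclude; stop.
Optimal diet: winkles, cockles — 2 of 4 types.

2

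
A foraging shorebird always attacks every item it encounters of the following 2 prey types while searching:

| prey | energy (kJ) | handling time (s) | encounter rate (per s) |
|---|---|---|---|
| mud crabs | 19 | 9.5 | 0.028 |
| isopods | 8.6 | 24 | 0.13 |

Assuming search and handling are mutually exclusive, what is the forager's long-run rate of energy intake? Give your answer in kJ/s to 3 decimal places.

Energy encountered per unit search time: 0.028×19 + 0.13×8.6 = 1.65 kJ/s.
Handling time per unit search time: 0.028×9.5 + 0.13×24 = 3.386.
Rate = 1.65/(1 + 3.386) = 0.3762 kJ/s.

0.376 kJ/s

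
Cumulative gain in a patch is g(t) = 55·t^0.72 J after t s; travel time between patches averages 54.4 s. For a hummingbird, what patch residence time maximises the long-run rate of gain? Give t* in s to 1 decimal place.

139.9 s

Optimal t* satisfies g'(t*) = g(t*)/(T + t*).
g'(t) = 0.72·55·t^-0.28. Setting 0.72·55·t^-0.28 = 55·t^0.72/(54.4+t) gives 0.72(54.4+t) = t, so 0.28·t = 0.72×54.4.
t* = 0.72×54.4/0.28 = 139.9 s.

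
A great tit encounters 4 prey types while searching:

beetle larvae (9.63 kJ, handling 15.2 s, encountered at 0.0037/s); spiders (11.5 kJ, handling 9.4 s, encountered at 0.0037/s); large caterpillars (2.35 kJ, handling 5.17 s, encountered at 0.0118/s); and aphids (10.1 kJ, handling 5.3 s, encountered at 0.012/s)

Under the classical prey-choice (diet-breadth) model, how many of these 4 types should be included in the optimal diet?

4

E/h in descending order: aphids 1.91, spiders 1.22, beetle larvae 0.634, large caterpillars 0.455 kJ/s. The optimal diet is the largest prefix of this list for which every included type satisfies E_i/h_i > R on the types above it.
Rate on top 1: 0.114. spiders: 1.22 > 0.114 → include.
Rate on top 2: 0.1491. beetle larvae: 0.634 > 0.1491 → include.
Rate on top 3: 0.1727. large caterpillars: 0.455 > 0.1727 → include.
Optimal diet: aphids, spiders, beetle larvae, large caterpillars — 4 of 4 types.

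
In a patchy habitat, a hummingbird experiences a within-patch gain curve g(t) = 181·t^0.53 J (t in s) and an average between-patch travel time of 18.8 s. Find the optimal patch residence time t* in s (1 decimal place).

By the marginal value theorem, leave when the instantaneous gain rate g'(t) equals the habitat-wide average g(t)/(T + t).
g'(t) = 0.53·181·t^-0.47. Setting 0.53·181·t^-0.47 = 181·t^0.53/(18.8+t) gives 0.53(18.8+t) = t, so 0.47·t = 0.53×18.8.
t* = 0.53×18.8/0.47 = 21.2 s.

21.2 s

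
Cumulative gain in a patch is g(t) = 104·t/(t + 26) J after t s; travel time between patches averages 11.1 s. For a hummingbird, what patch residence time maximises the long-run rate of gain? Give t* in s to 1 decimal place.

17.0 s

Optimal t* satisfies g'(t*) = g(t*)/(T + t*).
g'(t) = 104·26/(t + 26)². Setting 104·26/(t+26)² = 104t/[(t+26)(11.1+t)] gives 26(11.1+t) = t(t+26), so t² = 26×11.1 = 288.6.
t* = √288.6 = 16.99 s.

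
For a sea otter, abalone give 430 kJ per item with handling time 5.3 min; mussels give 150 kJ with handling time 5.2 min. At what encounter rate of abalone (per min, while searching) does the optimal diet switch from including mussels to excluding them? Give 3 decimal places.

0.104 per min

Drop mussels once their profitability E₂/h₂ falls below the rate achievable on abalone alone: E₂/h₂ = λE₁/(1 + λh₁).
Solve for λ: λE₁h₂ = E₂(1 + λh₁) → λ(E₁h₂ − E₂h₁) = E₂ → λ = E₂/(E₁h₂ − E₂h₁).
λ = 150/(430×5.2 − 150×5.3) = 150/1441 = 0.1041 per min.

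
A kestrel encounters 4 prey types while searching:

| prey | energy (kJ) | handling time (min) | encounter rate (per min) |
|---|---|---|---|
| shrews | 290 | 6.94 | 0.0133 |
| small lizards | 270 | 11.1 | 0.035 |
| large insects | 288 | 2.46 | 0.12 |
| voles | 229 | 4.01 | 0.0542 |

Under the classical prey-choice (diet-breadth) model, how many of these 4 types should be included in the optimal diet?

3

Rank by E/h (kJ/min): large insects 117, voles 57.1, shrews 41.8, small lizards 24.3. Include each in turn until the next type's E/h falls below the running intake rate.
Rate on top 1: 26.68. voles: 57.1 > 26.68 → include.
Rate on top 2: 31.05. shrews: 41.8 > 31.05 → include.
Rate on top 3: 31.67. small lizards: 24.3 < 31.67 → exclude; stop.
Optimal diet: large insects, voles, shrews — 3 of 4 types.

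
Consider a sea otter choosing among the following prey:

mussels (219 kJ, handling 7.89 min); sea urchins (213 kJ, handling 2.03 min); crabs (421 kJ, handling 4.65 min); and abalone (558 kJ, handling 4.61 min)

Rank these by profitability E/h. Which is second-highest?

In descending order of E/h:
abalone: 558/4.61 = 121 kJ/min
sea urchins: 213/2.03 = 105 kJ/min
crabs: 421/4.65 = 90.5 kJ/min
mussels: 219/7.89 = 27.8 kJ/min

sea urchins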